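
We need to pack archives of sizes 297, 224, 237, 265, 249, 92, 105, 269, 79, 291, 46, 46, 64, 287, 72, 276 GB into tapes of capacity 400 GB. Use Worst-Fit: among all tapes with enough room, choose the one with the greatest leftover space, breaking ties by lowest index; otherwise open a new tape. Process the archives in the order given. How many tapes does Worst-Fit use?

Put 297 GB in tape 1; 103 GB remain.
Put 224 GB in tape 2; 176 GB remain.
Put 237 GB in tape 3; 163 GB remain.
Put 265 GB in tape 4; 135 GB remain.
Put 249 GB in tape 5; 151 GB remain.
Put 92 GB in tape 2; 84 GB remain.
Put 105 GB in tape 3; 58 GB remain.
Put 269 GB in tape 6; 131 GB remain.
Put 79 GB in tape 5; 72 GB remain.
Put 291 GB in tape 7; 109 GB remain.
Put 46 GB in tape 4; 89 GB remain.
Put 46 GB in tape 6; 85 GB remain.
Put 64 GB in tape 7; 45 GB remain.
Put 287 GB in tape 8; 113 GB remain.
Put 72 GB in tape 8; 41 GB remain.
Put 276 GB in tape 9; 124 GB remain.
Final tapes: [297] [224,92] [237,105] [265,46] [249,79] [269,46] [291,64] [287,72] [276].

9 tapes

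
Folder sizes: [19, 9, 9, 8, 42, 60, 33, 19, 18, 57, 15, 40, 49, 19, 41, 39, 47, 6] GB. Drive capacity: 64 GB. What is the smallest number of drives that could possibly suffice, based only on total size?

9

Total size = 19 + 9 + 9 + 8 + 42 + 60 + 33 + 19 + 18 + 57 + 15 + 40 + 49 + 19 + 41 + 39 + 47 + 6 = 530 GB.
⌈530 / 64⌉ = 9.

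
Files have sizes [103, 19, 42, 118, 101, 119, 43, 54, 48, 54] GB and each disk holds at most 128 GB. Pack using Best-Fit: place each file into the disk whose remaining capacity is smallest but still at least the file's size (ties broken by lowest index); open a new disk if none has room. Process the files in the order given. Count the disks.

103 GB → disk 1 (remaining 25 GB)
19 GB → disk 1 (remaining 6 GB)
42 GB → disk 2 (remaining 86 GB)
118 GB → disk 3 (remaining 10 GB)
101 GB → disk 4 (remaining 27 GB)
119 GB → disk 5 (remaining 9 GB)
43 GB → disk 2 (remaining 43 GB)
54 GB → disk 6 (remaining 74 GB)
48 GB → disk 6 (remaining 26 GB)
54 GB → disk 7 (remaining 74 GB)
Final disks: [103,19] [42,43] [118] [101] [119] [54,48] [54].

7 disks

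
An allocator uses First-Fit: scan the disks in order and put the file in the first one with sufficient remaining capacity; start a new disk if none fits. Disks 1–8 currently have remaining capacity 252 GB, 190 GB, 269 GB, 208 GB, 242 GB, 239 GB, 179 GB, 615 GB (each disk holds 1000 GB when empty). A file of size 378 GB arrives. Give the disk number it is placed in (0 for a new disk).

8

Disks with room: disk 8 (615 GB).
The first with room is disk 8.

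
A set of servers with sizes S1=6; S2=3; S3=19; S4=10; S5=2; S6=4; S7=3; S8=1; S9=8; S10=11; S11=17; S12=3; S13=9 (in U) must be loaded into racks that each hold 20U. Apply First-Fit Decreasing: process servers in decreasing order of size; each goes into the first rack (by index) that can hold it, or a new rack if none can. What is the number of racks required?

5 racks

Sorted descending: 19, 17, 11, 10, 9, 8, 6, 4, 3, 3, 3, 2, 1.
19U → rack 1 (remaining 1U)
17U → rack 2 (remaining 3U)
11U → rack 3 (remaining 9U)
10U → rack 4 (remaining 10U)
9U → rack 3 (remaining 0U)
8U → rack 4 (remaining 2U)
6U → rack 5 (remaining 14U)
4U → rack 5 (remaining 10U)
3U → rack 2 (remaining 0U)
3U → rack 5 (remaining 7U)
3U → rack 5 (remaining 4U)
2U → rack 4 (remaining 0U)
1U → rack 1 (remaining 0U)
Final racks: [19,1] [17,3] [11,9] [10,8,2] [6,4,3,3].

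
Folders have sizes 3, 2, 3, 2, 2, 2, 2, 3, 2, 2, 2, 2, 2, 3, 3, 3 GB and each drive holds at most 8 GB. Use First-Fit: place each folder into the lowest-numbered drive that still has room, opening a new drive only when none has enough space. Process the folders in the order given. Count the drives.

6 drives

3 GB → drive 1 (remaining 5 GB)
2 GB → drive 1 (remaining 3 GB)
3 GB → drive 1 (remaining 0 GB)
2 GB → drive 2 (remaining 6 GB)
2 GB → drive 2 (remaining 4 GB)
2 GB → drive 2 (remaining 2 GB)
2 GB → drive 2 (remaining 0 GB)
3 GB → drive 3 (remaining 5 GB)
2 GB → drive 3 (remaining 3 GB)
2 GB → drive 3 (remaining 1 GB)
2 GB → drive 4 (remaining 6 GB)
2 GB → drive 4 (remaining 4 GB)
2 GB → drive 4 (remaining 2 GB)
3 GB → drive 5 (remaining 5 GB)
3 GB → drive 5 (remaining 2 GB)
3 GB → drive 6 (remaining 5 GB)
Final drives: [3,2,3] [2,2,2,2] [3,2,2] [2,2,2] [3,3] [3].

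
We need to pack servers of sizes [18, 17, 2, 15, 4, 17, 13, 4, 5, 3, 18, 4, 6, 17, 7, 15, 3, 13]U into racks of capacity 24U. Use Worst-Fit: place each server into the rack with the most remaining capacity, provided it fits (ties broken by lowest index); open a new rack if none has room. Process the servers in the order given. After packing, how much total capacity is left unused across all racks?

rack 1: place 18U, 6U left
rack 2: place 17U, 7U left
rack 2: place 2U, 5U left
rack 3: place 15U, 9U left
rack 3: place 4U, 5U left
rack 4: place 17U, 7U left
rack 5: place 13U, 11U left
rack 5: place 4U, 7U left
rack 4: place 5U, 2U left
rack 5: place 3U, 4U left
rack 6: place 18U, 6U left
rack 1: place 4U, 2U left
rack 6: place 6U, 0U left
rack 7: place 17U, 7U left
rack 7: place 7U, 0U left
rack 8: place 15U, 9U left
rack 8: place 3U, 6U left
rack 9: place 13U, 11U left
9 racks × 24U = 216U; used 181U; unused 35U.

35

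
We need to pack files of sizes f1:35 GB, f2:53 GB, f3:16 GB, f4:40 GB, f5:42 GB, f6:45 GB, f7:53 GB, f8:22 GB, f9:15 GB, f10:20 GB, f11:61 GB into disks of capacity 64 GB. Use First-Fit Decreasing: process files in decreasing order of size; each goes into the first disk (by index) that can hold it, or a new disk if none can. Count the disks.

7

Sorted descending: 61, 53, 53, 45, 42, 40, 35, 22, 20, 16, 15.
disk 1: place 61 GB, 3 GB left
disk 2: place 53 GB, 11 GB left
disk 3: place 53 GB, 11 GB left
disk 4: place 45 GB, 19 GB left
disk 5: place 42 GB, 22 GB left
disk 6: place 40 GB, 24 GB left
disk 7: place 35 GB, 29 GB left
disk 5: place 22 GB, 0 GB left
disk 6: place 20 GB, 4 GB left
disk 4: place 16 GB, 3 GB left
disk 7: place 15 GB, 14 GB left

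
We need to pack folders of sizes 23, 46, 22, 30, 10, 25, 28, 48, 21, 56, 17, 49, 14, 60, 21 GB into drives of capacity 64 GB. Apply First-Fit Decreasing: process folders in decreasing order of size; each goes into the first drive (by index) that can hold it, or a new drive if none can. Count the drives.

8

Sorted descending: 60, 56, 49, 48, 46, 30, 28, 25, 23, 22, 21, 21, 17, 14, 10.
60 GB → drive 1 (remaining 4 GB)
56 GB → drive 2 (remaining 8 GB)
49 GB → drive 3 (remaining 15 GB)
48 GB → drive 4 (remaining 16 GB)
46 GB → drive 5 (remaining 18 GB)
30 GB → drive 6 (remaining 34 GB)
28 GB → drive 6 (remaining 6 GB)
25 GB → drive 7 (remaining 39 GB)
23 GB → drive 7 (remaining 16 GB)
22 GB → drive 8 (remaining 42 GB)
21 GB → drive 8 (remaining 21 GB)
21 GB → drive 8 (remaining 0 GB)
17 GB → drive 5 (remaining 1 GB)
14 GB → drive 3 (remaining 1 GB)
10 GB → drive 4 (remaining 6 GB)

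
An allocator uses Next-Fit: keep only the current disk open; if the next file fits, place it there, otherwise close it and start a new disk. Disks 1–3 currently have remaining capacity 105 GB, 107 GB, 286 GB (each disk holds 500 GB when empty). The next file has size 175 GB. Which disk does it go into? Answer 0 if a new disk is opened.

3

Next-Fit only looks at disk 3, which has 286 GB free.
175 GB fits there.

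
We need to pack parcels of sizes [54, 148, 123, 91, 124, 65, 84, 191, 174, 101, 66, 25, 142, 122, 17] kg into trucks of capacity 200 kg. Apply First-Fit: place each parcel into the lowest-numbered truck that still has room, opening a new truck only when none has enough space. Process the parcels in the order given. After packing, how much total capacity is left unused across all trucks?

273

Put 54 kg in truck 1; 146 kg remain.
Put 148 kg in truck 2; 52 kg remain.
Put 123 kg in truck 1; 23 kg remain.
Put 91 kg in truck 3; 109 kg remain.
Put 124 kg in truck 4; 76 kg remain.
Put 65 kg in truck 3; 44 kg remain.
Put 84 kg in truck 5; 116 kg remain.
Put 191 kg in truck 6; 9 kg remain.
Put 174 kg in truck 7; 26 kg remain.
Put 101 kg in truck 5; 15 kg remain.
Put 66 kg in truck 4; 10 kg remain.
Put 25 kg in truck 2; 27 kg remain.
Put 142 kg in truck 8; 58 kg remain.
Put 122 kg in truck 9; 78 kg remain.
Put 17 kg in truck 1; 6 kg remain.
9 trucks × 200 kg = 1800 kg; used 1527 kg; unused 273 kg.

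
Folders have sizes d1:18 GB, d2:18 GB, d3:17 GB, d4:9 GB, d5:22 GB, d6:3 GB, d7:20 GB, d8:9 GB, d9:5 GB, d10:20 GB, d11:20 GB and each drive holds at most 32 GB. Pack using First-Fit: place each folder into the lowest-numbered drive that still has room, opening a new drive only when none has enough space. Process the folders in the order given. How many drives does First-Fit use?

drive 1: place d1 (18 GB), 14 GB left
drive 2: place d2 (18 GB), 14 GB left
drive 3: place d3 (17 GB), 15 GB left
drive 1: place d4 (9 GB), 5 GB left
drive 4: place d5 (22 GB), 10 GB left
drive 1: place d6 (3 GB), 2 GB left
drive 5: place d7 (20 GB), 12 GB left
drive 2: place d8 (9 GB), 5 GB left
drive 2: place d9 (5 GB), 0 GB left
drive 6: place d10 (20 GB), 12 GB left
drive 7: place d11 (20 GB), 12 GB left
Final drives: [18,9,3] [18,9,5] [17] [22] [20] [20] [20].

7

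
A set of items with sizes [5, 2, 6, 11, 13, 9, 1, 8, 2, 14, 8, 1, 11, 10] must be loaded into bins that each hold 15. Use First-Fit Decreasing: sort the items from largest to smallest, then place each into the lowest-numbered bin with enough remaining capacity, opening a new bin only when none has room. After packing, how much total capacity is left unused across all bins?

Sorted descending: 14, 13, 11, 11, 10, 9, 8, 8, 6, 5, 2, 2, 1, 1.
bin 1: place 14, 1 left
bin 2: place 13, 2 left
bin 3: place 11, 4 left
bin 4: place 11, 4 left
bin 5: place 10, 5 left
bin 6: place 9, 6 left
bin 7: place 8, 7 left
bin 8: place 8, 7 left
bin 6: place 6, 0 left
bin 5: place 5, 0 left
bin 2: place 2, 0 left
bin 3: place 2, 2 left
bin 1: place 1, 0 left
bin 3: place 1, 1 left
8 bins × 15 = 120; used 101; unused 19.

19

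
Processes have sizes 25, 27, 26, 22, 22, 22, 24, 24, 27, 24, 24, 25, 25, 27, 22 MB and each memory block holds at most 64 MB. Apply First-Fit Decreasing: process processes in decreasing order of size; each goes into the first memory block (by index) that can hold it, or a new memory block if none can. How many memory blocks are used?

8

Sorted descending: 27, 27, 27, 26, 25, 25, 25, 24, 24, 24, 24, 22, 22, 22, 22.
memory block 1: place 27 MB, 37 MB left
memory block 1: place 27 MB, 10 MB left
memory block 2: place 27 MB, 37 MB left
memory block 2: place 26 MB, 11 MB left
memory block 3: place 25 MB, 39 MB left
memory block 3: place 25 MB, 14 MB left
memory block 4: place 25 MB, 39 MB left
memory block 4: place 24 MB, 15 MB left
memory block 5: place 24 MB, 40 MB left
memory block 5: place 24 MB, 16 MB left
memory block 6: place 24 MB, 40 MB left
memory block 6: place 22 MB, 18 MB left
memory block 7: place 22 MB, 42 MB left
memory block 7: place 22 MB, 20 MB left
memory block 8: place 22 MB, 42 MB left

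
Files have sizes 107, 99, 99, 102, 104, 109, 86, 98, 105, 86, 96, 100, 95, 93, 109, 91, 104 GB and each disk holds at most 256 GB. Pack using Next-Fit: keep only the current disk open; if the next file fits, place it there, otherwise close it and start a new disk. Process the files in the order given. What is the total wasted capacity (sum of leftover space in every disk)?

disk 1: place 107 GB, 149 GB left
disk 1: place 99 GB, 50 GB left
disk 2: place 99 GB, 157 GB left
disk 2: place 102 GB, 55 GB left
disk 3: place 104 GB, 152 GB left
disk 3: place 109 GB, 43 GB left
disk 4: place 86 GB, 170 GB left
disk 4: place 98 GB, 72 GB left
disk 5: place 105 GB, 151 GB left
disk 5: place 86 GB, 65 GB left
disk 6: place 96 GB, 160 GB left
disk 6: place 100 GB, 60 GB left
disk 7: place 95 GB, 161 GB left
disk 7: place 93 GB, 68 GB left
disk 8: place 109 GB, 147 GB left
disk 8: place 91 GB, 56 GB left
disk 9: place 104 GB, 152 GB left
9 disks × 256 GB = 2304 GB; used 1683 GB; unused 621 GB.

621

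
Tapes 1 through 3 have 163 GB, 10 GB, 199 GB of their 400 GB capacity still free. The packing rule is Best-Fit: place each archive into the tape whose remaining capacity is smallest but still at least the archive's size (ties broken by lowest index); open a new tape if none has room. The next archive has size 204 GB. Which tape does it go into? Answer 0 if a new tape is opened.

0

No tape has ≥ 204 GB free, so a new tape is opened.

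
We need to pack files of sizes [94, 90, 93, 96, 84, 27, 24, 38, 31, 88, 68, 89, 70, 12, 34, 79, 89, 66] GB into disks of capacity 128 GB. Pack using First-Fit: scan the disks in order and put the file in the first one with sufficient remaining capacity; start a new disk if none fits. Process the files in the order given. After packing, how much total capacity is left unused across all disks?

364

94 GB → disk 1 (remaining 34 GB)
90 GB → disk 2 (remaining 38 GB)
93 GB → disk 3 (remaining 35 GB)
96 GB → disk 4 (remaining 32 GB)
84 GB → disk 5 (remaining 44 GB)
27 GB → disk 1 (remaining 7 GB)
24 GB → disk 2 (remaining 14 GB)
38 GB → disk 5 (remaining 6 GB)
31 GB → disk 3 (remaining 4 GB)
88 GB → disk 6 (remaining 40 GB)
68 GB → disk 7 (remaining 60 GB)
89 GB → disk 8 (remaining 39 GB)
70 GB → disk 9 (remaining 58 GB)
12 GB → disk 2 (remaining 2 GB)
34 GB → disk 6 (remaining 6 GB)
79 GB → disk 10 (remaining 49 GB)
89 GB → disk 11 (remaining 39 GB)
66 GB → disk 12 (remaining 62 GB)
12 disks × 128 GB = 1536 GB; used 1172 GB; unused 364 GB.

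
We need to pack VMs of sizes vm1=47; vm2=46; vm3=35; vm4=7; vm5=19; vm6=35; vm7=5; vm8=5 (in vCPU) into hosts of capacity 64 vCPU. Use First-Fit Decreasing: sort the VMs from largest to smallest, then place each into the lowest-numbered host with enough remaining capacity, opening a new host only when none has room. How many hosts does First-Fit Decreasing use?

4 hosts

Sorted descending: 47, 46, 35, 35, 19, 7, 5, 5.
47 vCPU → host 1 (remaining 17 vCPU)
46 vCPU → host 2 (remaining 18 vCPU)
35 vCPU → host 3 (remaining 29 vCPU)
35 vCPU → host 4 (remaining 29 vCPU)
19 vCPU → host 3 (remaining 10 vCPU)
7 vCPU → host 1 (remaining 10 vCPU)
5 vCPU → host 1 (remaining 5 vCPU)
5 vCPU → host 1 (remaining 0 vCPU)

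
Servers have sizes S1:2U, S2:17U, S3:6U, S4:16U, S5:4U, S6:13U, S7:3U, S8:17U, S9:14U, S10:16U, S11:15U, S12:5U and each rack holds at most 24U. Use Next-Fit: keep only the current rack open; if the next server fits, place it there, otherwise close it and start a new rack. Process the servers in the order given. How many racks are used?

7 racks

Put S1 (2U) in rack 1; 22U remain.
Put S2 (17U) in rack 1; 5U remain.
Put S3 (6U) in rack 2; 18U remain.
Put S4 (16U) in rack 2; 2U remain.
Put S5 (4U) in rack 3; 20U remain.
Put S6 (13U) in rack 3; 7U remain.
Put S7 (3U) in rack 3; 4U remain.
Put S8 (17U) in rack 4; 7U remain.
Put S9 (14U) in rack 5; 10U remain.
Put S10 (16U) in rack 6; 8U remain.
Put S11 (15U) in rack 7; 9U remain.
Put S12 (5U) in rack 7; 4U remain.
Final racks: [2,17] [6,16] [4,13,3] [17] [14] [16] [15,5].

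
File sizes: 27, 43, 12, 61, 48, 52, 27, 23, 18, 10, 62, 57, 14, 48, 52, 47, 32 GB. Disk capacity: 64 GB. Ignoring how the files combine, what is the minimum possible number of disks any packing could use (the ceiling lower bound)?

Total size = 27 + 43 + 12 + 61 + 48 + 52 + 27 + 23 + 18 + 10 + 62 + 57 + 14 + 48 + 52 + 47 + 32 = 633 GB.
⌈633 / 64⌉ = 10.

10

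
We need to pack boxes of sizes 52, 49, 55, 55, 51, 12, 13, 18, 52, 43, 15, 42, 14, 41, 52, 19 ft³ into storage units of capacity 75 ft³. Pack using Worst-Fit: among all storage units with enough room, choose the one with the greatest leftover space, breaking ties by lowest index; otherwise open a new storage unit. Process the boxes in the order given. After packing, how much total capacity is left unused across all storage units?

52 ft³ → storage unit 1 (remaining 23 ft³)
49 ft³ → storage unit 2 (remaining 26 ft³)
55 ft³ → storage unit 3 (remaining 20 ft³)
55 ft³ → storage unit 4 (remaining 20 ft³)
51 ft³ → storage unit 5 (remaining 24 ft³)
12 ft³ → storage unit 2 (remaining 14 ft³)
13 ft³ → storage unit 5 (remaining 11 ft³)
18 ft³ → storage unit 1 (remaining 5 ft³)
52 ft³ → storage unit 6 (remaining 23 ft³)
43 ft³ → storage unit 7 (remaining 32 ft³)
15 ft³ → storage unit 7 (remaining 17 ft³)
42 ft³ → storage unit 8 (remaining 33 ft³)
14 ft³ → storage unit 8 (remaining 19 ft³)
41 ft³ → storage unit 9 (remaining 34 ft³)
52 ft³ → storage unit 10 (remaining 23 ft³)
19 ft³ → storage unit 9 (remaining 15 ft³)
10 storage units × 75 ft³ = 750 ft³; used 583 ft³; unused 167 ft³.

167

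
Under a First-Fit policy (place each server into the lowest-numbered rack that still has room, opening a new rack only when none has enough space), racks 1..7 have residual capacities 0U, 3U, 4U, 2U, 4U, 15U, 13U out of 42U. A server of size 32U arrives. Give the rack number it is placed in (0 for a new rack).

0

No rack has ≥ 32U free, so a new rack is opened.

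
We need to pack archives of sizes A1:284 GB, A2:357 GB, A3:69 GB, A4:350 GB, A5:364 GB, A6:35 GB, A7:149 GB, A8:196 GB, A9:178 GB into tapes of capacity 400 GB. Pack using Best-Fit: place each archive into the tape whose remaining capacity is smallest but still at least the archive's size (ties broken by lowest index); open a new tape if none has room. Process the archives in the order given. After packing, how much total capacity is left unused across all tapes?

418

tape 1: place A1 (284 GB), 116 GB left
tape 2: place A2 (357 GB), 43 GB left
tape 1: place A3 (69 GB), 47 GB left
tape 3: place A4 (350 GB), 50 GB left
tape 4: place A5 (364 GB), 36 GB left
tape 4: place A6 (35 GB), 1 GB left
tape 5: place A7 (149 GB), 251 GB left
tape 5: place A8 (196 GB), 55 GB left
tape 6: place A9 (178 GB), 222 GB left
6 tapes × 400 GB = 2400 GB; used 1982 GB; unused 418 GB.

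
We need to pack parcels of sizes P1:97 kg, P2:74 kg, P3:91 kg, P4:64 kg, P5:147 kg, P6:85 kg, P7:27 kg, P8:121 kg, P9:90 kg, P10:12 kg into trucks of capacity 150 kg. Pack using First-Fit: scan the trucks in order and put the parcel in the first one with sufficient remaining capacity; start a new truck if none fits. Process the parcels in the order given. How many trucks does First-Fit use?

Put P1 (97 kg) in truck 1; 53 kg remain.
Put P2 (74 kg) in truck 2; 76 kg remain.
Put P3 (91 kg) in truck 3; 59 kg remain.
Put P4 (64 kg) in truck 2; 12 kg remain.
Put P5 (147 kg) in truck 4; 3 kg remain.
Put P6 (85 kg) in truck 5; 65 kg remain.
Put P7 (27 kg) in truck 1; 26 kg remain.
Put P8 (121 kg) in truck 6; 29 kg remain.
Put P9 (90 kg) in truck 7; 60 kg remain.
Put P10 (12 kg) in truck 1; 14 kg remain.
Final trucks: [97,27,12] [74,64] [91] [147] [85] [121] [90].

7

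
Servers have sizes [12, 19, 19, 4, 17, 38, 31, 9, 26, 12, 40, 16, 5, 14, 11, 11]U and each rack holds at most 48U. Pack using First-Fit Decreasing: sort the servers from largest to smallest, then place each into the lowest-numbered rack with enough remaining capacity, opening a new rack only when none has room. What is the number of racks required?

Sorted descending: 40, 38, 31, 26, 19, 19, 17, 16, 14, 12, 12, 11, 11, 9, 5, 4.
40U → rack 1 (remaining 8U)
38U → rack 2 (remaining 10U)
31U → rack 3 (remaining 17U)
26U → rack 4 (remaining 22U)
19U → rack 4 (remaining 3U)
19U → rack 5 (remaining 29U)
17U → rack 3 (remaining 0U)
16U → rack 5 (remaining 13U)
14U → rack 6 (remaining 34U)
12U → rack 5 (remaining 1U)
12U → rack 6 (remaining 22U)
11U → rack 6 (remaining 11U)
11U → rack 6 (remaining 0U)
9U → rack 2 (remaining 1U)
5U → rack 1 (remaining 3U)
4U → rack 7 (remaining 44U)
Final racks: [40,5] [38,9] [31,17] [26,19] [19,16,12] [14,12,11,11] [4].

7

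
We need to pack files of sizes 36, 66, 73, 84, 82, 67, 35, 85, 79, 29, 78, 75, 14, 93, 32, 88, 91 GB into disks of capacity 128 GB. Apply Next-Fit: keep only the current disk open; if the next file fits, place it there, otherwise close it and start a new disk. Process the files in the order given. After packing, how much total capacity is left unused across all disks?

429

disk 1: place 36 GB, 92 GB left
disk 1: place 66 GB, 26 GB left
disk 2: place 73 GB, 55 GB left
disk 3: place 84 GB, 44 GB left
disk 4: place 82 GB, 46 GB left
disk 5: place 67 GB, 61 GB left
disk 5: place 35 GB, 26 GB left
disk 6: place 85 GB, 43 GB left
disk 7: place 79 GB, 49 GB left
disk 7: place 29 GB, 20 GB left
disk 8: place 78 GB, 50 GB left
disk 9: place 75 GB, 53 GB left
disk 9: place 14 GB, 39 GB left
disk 10: place 93 GB, 35 GB left
disk 10: place 32 GB, 3 GB left
disk 11: place 88 GB, 40 GB left
disk 12: place 91 GB, 37 GB left
12 disks × 128 GB = 1536 GB; used 1107 GB; unused 429 GB.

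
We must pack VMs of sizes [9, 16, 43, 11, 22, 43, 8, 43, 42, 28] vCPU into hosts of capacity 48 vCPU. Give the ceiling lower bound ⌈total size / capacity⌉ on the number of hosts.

6 hosts

Total size = 9 + 16 + 43 + 11 + 22 + 43 + 8 + 43 + 42 + 28 = 265 vCPU.
⌈265 / 48⌉ = 6.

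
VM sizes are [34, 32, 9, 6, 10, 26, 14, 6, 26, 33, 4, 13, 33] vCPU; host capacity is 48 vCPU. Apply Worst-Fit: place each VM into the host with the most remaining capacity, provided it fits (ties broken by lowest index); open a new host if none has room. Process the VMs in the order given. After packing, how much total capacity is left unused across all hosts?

42

Put 34 vCPU in host 1; 14 vCPU remain.
Put 32 vCPU in host 2; 16 vCPU remain.
Put 9 vCPU in host 2; 7 vCPU remain.
Put 6 vCPU in host 1; 8 vCPU remain.
Put 10 vCPU in host 3; 38 vCPU remain.
Put 26 vCPU in host 3; 12 vCPU remain.
Put 14 vCPU in host 4; 34 vCPU remain.
Put 6 vCPU in host 4; 28 vCPU remain.
Put 26 vCPU in host 4; 2 vCPU remain.
Put 33 vCPU in host 5; 15 vCPU remain.
Put 4 vCPU in host 5; 11 vCPU remain.
Put 13 vCPU in host 6; 35 vCPU remain.
Put 33 vCPU in host 6; 2 vCPU remain.
6 hosts × 48 vCPU = 288 vCPU; used 246 vCPU; unused 42 vCPU.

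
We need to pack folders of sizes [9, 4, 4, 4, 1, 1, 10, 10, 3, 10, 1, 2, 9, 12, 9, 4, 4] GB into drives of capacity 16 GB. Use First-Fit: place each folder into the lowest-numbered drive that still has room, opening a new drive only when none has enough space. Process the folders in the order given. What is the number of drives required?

drive 1: place 9 GB, 7 GB left
drive 1: place 4 GB, 3 GB left
drive 2: place 4 GB, 12 GB left
drive 2: place 4 GB, 8 GB left
drive 1: place 1 GB, 2 GB left
drive 1: place 1 GB, 1 GB left
drive 3: place 10 GB, 6 GB left
drive 4: place 10 GB, 6 GB left
drive 2: place 3 GB, 5 GB left
drive 5: place 10 GB, 6 GB left
drive 1: place 1 GB, 0 GB left
drive 2: place 2 GB, 3 GB left
drive 6: place 9 GB, 7 GB left
drive 7: place 12 GB, 4 GB left
drive 8: place 9 GB, 7 GB left
drive 3: place 4 GB, 2 GB left
drive 4: place 4 GB, 2 GB left
Final drives: [9,4,1,1,1] [4,4,3,2] [10,4] [10,4] [10] [9] [12] [9].

8 drives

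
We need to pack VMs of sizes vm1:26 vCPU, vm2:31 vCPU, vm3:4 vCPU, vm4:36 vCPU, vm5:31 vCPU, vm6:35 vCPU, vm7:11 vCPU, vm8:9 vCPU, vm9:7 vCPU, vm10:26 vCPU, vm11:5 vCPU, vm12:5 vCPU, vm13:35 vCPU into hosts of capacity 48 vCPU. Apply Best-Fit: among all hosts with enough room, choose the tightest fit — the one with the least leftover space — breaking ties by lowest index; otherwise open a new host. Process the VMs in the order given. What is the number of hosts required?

7

host 1: place vm1 (26 vCPU), 22 vCPU left
host 2: place vm2 (31 vCPU), 17 vCPU left
host 2: place vm3 (4 vCPU), 13 vCPU left
host 3: place vm4 (36 vCPU), 12 vCPU left
host 4: place vm5 (31 vCPU), 17 vCPU left
host 5: place vm6 (35 vCPU), 13 vCPU left
host 3: place vm7 (11 vCPU), 1 vCPU left
host 2: place vm8 (9 vCPU), 4 vCPU left
host 5: place vm9 (7 vCPU), 6 vCPU left
host 6: place vm10 (26 vCPU), 22 vCPU left
host 5: place vm11 (5 vCPU), 1 vCPU left
host 4: place vm12 (5 vCPU), 12 vCPU left
host 7: place vm13 (35 vCPU), 13 vCPU left
Final hosts: [26] [31,4,9] [36,11] [31,5] [35,7,5] [26] [35].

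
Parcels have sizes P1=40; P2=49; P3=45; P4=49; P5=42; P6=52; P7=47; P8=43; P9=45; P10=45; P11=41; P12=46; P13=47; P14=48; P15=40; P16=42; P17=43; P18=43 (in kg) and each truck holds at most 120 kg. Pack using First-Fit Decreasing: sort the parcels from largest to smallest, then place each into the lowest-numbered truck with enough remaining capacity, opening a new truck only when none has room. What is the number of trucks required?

9

Sorted descending: 52, 49, 49, 48, 47, 47, 46, 45, 45, 45, 43, 43, 43, 42, 42, 41, 40, 40.
52 kg → truck 1 (remaining 68 kg)
49 kg → truck 1 (remaining 19 kg)
49 kg → truck 2 (remaining 71 kg)
48 kg → truck 2 (remaining 23 kg)
47 kg → truck 3 (remaining 73 kg)
47 kg → truck 3 (remaining 26 kg)
46 kg → truck 4 (remaining 74 kg)
45 kg → truck 4 (remaining 29 kg)
45 kg → truck 5 (remaining 75 kg)
45 kg → truck 5 (remaining 30 kg)
43 kg → truck 6 (remaining 77 kg)
43 kg → truck 6 (remaining 34 kg)
43 kg → truck 7 (remaining 77 kg)
42 kg → truck 7 (remaining 35 kg)
42 kg → truck 8 (remaining 78 kg)
41 kg → truck 8 (remaining 37 kg)
40 kg → truck 9 (remaining 80 kg)
40 kg → truck 9 (remaining 40 kg)
Final trucks: [52,49] [49,48] [47,47] [46,45] [45,45] [43,43] [43,42] [42,41] [40,40].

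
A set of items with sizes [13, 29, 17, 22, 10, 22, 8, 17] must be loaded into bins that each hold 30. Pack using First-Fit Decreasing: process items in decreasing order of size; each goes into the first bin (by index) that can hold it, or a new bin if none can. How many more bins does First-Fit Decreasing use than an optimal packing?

First-Fit Decreasing: [29] [22,8] [22] [17,13] [17,10] → 5 bins.
Total size 138; any packing needs at least ⌈138/30⌉ = 5 bins.
So 5 is already optimal.

0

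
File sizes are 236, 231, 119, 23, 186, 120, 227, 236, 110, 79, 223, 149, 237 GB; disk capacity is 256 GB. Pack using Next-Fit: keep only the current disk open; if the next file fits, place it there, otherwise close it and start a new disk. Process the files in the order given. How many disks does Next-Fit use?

11

Put 236 GB in disk 1; 20 GB remain.
Put 231 GB in disk 2; 25 GB remain.
Put 119 GB in disk 3; 137 GB remain.
Put 23 GB in disk 3; 114 GB remain.
Put 186 GB in disk 4; 70 GB remain.
Put 120 GB in disk 5; 136 GB remain.
Put 227 GB in disk 6; 29 GB remain.
Put 236 GB in disk 7; 20 GB remain.
Put 110 GB in disk 8; 146 GB remain.
Put 79 GB in disk 8; 67 GB remain.
Put 223 GB in disk 9; 33 GB remain.
Put 149 GB in disk 10; 107 GB remain.
Put 237 GB in disk 11; 19 GB remain.
Final disks: [236] [231] [119,23] [186] [120] [227] [236] [110,79] [223] [149] [237].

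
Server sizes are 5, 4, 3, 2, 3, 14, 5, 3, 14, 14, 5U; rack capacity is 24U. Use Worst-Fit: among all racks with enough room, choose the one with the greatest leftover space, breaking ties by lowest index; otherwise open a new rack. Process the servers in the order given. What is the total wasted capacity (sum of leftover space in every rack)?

rack 1: place 5U, 19U left
rack 1: place 4U, 15U left
rack 1: place 3U, 12U left
rack 1: place 2U, 10U left
rack 1: place 3U, 7U left
rack 2: place 14U, 10U left
rack 2: place 5U, 5U left
rack 1: place 3U, 4U left
rack 3: place 14U, 10U left
rack 4: place 14U, 10U left
rack 3: place 5U, 5U left
4 racks × 24U = 96U; used 72U; unused 24U.

24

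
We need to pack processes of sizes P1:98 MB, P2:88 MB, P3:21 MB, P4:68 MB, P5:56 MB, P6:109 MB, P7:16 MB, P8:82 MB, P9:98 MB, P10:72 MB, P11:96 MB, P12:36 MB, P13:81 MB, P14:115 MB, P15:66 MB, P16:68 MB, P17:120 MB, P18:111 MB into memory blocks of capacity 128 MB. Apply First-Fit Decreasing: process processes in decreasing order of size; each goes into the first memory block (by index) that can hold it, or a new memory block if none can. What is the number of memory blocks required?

Sorted descending: 120, 115, 111, 109, 98, 98, 96, 88, 82, 81, 72, 68, 68, 66, 56, 36, 21, 16.
Put 120 MB in memory block 1; 8 MB remain.
Put 115 MB in memory block 2; 13 MB remain.
Put 111 MB in memory block 3; 17 MB remain.
Put 109 MB in memory block 4; 19 MB remain.
Put 98 MB in memory block 5; 30 MB remain.
Put 98 MB in memory block 6; 30 MB remain.
Put 96 MB in memory block 7; 32 MB remain.
Put 88 MB in memory block 8; 40 MB remain.
Put 82 MB in memory block 9; 46 MB remain.
Put 81 MB in memory block 10; 47 MB remain.
Put 72 MB in memory block 11; 56 MB remain.
Put 68 MB in memory block 12; 60 MB remain.
Put 68 MB in memory block 13; 60 MB remain.
Put 66 MB in memory block 14; 62 MB remain.
Put 56 MB in memory block 11; 0 MB remain.
Put 36 MB in memory block 8; 4 MB remain.
Put 21 MB in memory block 5; 9 MB remain.
Put 16 MB in memory block 3; 1 MB remain.

14 memory blocks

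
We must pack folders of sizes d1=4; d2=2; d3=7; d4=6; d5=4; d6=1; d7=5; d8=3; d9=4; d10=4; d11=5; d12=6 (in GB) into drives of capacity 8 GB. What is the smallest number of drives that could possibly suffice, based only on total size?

Total size = 4 + 2 + 7 + 6 + 4 + 1 + 5 + 3 + 4 + 4 + 5 + 6 = 51 GB.
⌈51 / 8⌉ = 7.

7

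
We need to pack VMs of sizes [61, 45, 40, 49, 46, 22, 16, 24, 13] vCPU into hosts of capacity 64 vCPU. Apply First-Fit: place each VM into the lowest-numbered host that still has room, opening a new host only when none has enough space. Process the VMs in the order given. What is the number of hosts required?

host 1: place 61 vCPU, 3 vCPU left
host 2: place 45 vCPU, 19 vCPU left
host 3: place 40 vCPU, 24 vCPU left
host 4: place 49 vCPU, 15 vCPU left
host 5: place 46 vCPU, 18 vCPU left
host 3: place 22 vCPU, 2 vCPU left
host 2: place 16 vCPU, 3 vCPU left
host 6: place 24 vCPU, 40 vCPU left
host 4: place 13 vCPU, 2 vCPU left

6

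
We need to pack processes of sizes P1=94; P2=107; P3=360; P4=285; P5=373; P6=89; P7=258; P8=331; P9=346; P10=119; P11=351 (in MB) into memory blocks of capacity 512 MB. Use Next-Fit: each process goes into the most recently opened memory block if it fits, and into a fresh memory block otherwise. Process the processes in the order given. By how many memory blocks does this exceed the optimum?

1

Next-Fit: [94,107] [360] [285] [373,89] [258] [331] [346,119] [351] → 8 memory blocks.
7 processes exceed 256 MB (half the capacity), and no two of those can share a memory block, so at least 7 memory blocks are needed.
An optimal packing achieves that bound: [373,119] [360,107] [351,94] [346,89] [331] [285] [258] → 7 memory blocks.
Excess: 8 − 7 = 1.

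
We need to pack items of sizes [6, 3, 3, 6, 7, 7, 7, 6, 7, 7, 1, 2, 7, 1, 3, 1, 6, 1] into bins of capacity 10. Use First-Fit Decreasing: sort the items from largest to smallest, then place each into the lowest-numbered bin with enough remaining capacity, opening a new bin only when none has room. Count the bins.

Sorted descending: 7, 7, 7, 7, 7, 7, 6, 6, 6, 6, 3, 3, 3, 2, 1, 1, 1, 1.
Put 7 in bin 1; 3 remain.
Put 7 in bin 2; 3 remain.
Put 7 in bin 3; 3 remain.
Put 7 in bin 4; 3 remain.
Put 7 in bin 5; 3 remain.
Put 7 in bin 6; 3 remain.
Put 6 in bin 7; 4 remain.
Put 6 in bin 8; 4 remain.
Put 6 in bin 9; 4 remain.
Put 6 in bin 10; 4 remain.
Put 3 in bin 1; 0 remain.
Put 3 in bin 2; 0 remain.
Put 3 in bin 3; 0 remain.
Put 2 in bin 4; 1 remain.
Put 1 in bin 4; 0 remain.
Put 1 in bin 5; 2 remain.
Put 1 in bin 5; 1 remain.
Put 1 in bin 5; 0 remain.
Final bins: [7,3] [7,3] [7,3] [7,2,1] [7,1,1,1] [7] [6] [6] [6] [6].

10 bins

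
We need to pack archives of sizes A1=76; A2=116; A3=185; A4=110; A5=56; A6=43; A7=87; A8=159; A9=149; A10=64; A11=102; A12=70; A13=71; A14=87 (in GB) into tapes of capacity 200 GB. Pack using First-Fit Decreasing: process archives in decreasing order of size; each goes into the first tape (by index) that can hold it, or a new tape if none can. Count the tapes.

8 tapes

Sorted descending: 185, 159, 149, 116, 110, 102, 87, 87, 76, 71, 70, 64, 56, 43.
tape 1: place 185 GB, 15 GB left
tape 2: place 159 GB, 41 GB left
tape 3: place 149 GB, 51 GB left
tape 4: place 116 GB, 84 GB left
tape 5: place 110 GB, 90 GB left
tape 6: place 102 GB, 98 GB left
tape 5: place 87 GB, 3 GB left
tape 6: place 87 GB, 11 GB left
tape 4: place 76 GB, 8 GB left
tape 7: place 71 GB, 129 GB left
tape 7: place 70 GB, 59 GB left
tape 8: place 64 GB, 136 GB left
tape 7: place 56 GB, 3 GB left
tape 3: place 43 GB, 8 GB left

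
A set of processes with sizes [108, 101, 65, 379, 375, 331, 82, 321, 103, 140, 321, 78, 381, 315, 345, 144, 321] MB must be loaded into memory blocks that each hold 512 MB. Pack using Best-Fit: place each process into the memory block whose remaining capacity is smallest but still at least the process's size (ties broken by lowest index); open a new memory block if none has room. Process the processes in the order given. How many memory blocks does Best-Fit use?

108 MB → memory block 1 (remaining 404 MB)
101 MB → memory block 1 (remaining 303 MB)
65 MB → memory block 1 (remaining 238 MB)
379 MB → memory block 2 (remaining 133 MB)
375 MB → memory block 3 (remaining 137 MB)
331 MB → memory block 4 (remaining 181 MB)
82 MB → memory block 2 (remaining 51 MB)
321 MB → memory block 5 (remaining 191 MB)
103 MB → memory block 3 (remaining 34 MB)
140 MB → memory block 4 (remaining 41 MB)
321 MB → memory block 6 (remaining 191 MB)
78 MB → memory block 5 (remaining 113 MB)
381 MB → memory block 7 (remaining 131 MB)
315 MB → memory block 8 (remaining 197 MB)
345 MB → memory block 9 (remaining 167 MB)
144 MB → memory block 9 (remaining 23 MB)
321 MB → memory block 10 (remaining 191 MB)

10 memory blocks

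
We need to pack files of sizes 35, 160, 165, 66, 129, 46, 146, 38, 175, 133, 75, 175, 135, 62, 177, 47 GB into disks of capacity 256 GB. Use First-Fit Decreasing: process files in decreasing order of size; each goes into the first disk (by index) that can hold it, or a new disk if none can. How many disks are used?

Sorted descending: 177, 175, 175, 165, 160, 146, 135, 133, 129, 75, 66, 62, 47, 46, 38, 35.
177 GB → disk 1 (remaining 79 GB)
175 GB → disk 2 (remaining 81 GB)
175 GB → disk 3 (remaining 81 GB)
165 GB → disk 4 (remaining 91 GB)
160 GB → disk 5 (remaining 96 GB)
146 GB → disk 6 (remaining 110 GB)
135 GB → disk 7 (remaining 121 GB)
133 GB → disk 8 (remaining 123 GB)
129 GB → disk 9 (remaining 127 GB)
75 GB → disk 1 (remaining 4 GB)
66 GB → disk 2 (remaining 15 GB)
62 GB → disk 3 (remaining 19 GB)
47 GB → disk 4 (remaining 44 GB)
46 GB → disk 5 (remaining 50 GB)
38 GB → disk 4 (remaining 6 GB)
35 GB → disk 5 (remaining 15 GB)

9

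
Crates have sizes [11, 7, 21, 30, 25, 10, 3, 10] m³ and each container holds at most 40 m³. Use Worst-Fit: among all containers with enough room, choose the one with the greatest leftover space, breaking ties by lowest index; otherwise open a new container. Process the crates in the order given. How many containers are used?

4 containers

11 m³ → container 1 (remaining 29 m³)
7 m³ → container 1 (remaining 22 m³)
21 m³ → container 1 (remaining 1 m³)
30 m³ → container 2 (remaining 10 m³)
25 m³ → container 3 (remaining 15 m³)
10 m³ → container 3 (remaining 5 m³)
3 m³ → container 2 (remaining 7 m³)
10 m³ → container 4 (remaining 30 m³)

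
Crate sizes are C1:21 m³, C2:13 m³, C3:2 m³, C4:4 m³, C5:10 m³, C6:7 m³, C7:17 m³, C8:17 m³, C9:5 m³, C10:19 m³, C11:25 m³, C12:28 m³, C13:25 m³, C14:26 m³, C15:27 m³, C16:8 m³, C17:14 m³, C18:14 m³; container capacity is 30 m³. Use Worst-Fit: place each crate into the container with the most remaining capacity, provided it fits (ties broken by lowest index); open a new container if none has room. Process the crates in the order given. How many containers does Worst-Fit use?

11 containers

container 1: place C1 (21 m³), 9 m³ left
container 2: place C2 (13 m³), 17 m³ left
container 2: place C3 (2 m³), 15 m³ left
container 2: place C4 (4 m³), 11 m³ left
container 2: place C5 (10 m³), 1 m³ left
container 1: place C6 (7 m³), 2 m³ left
container 3: place C7 (17 m³), 13 m³ left
container 4: place C8 (17 m³), 13 m³ left
container 3: place C9 (5 m³), 8 m³ left
container 5: place C10 (19 m³), 11 m³ left
container 6: place C11 (25 m³), 5 m³ left
container 7: place C12 (28 m³), 2 m³ left
container 8: place C13 (25 m³), 5 m³ left
container 9: place C14 (26 m³), 4 m³ left
container 10: place C15 (27 m³), 3 m³ left
container 4: place C16 (8 m³), 5 m³ left
container 11: place C17 (14 m³), 16 m³ left
container 11: place C18 (14 m³), 2 m³ left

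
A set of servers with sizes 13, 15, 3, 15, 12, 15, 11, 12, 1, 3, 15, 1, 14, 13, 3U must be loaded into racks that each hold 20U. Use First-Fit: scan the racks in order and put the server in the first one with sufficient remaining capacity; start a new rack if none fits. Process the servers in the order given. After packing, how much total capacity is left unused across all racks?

54

rack 1: place 13U, 7U left
rack 2: place 15U, 5U left
rack 1: place 3U, 4U left
rack 3: place 15U, 5U left
rack 4: place 12U, 8U left
rack 5: place 15U, 5U left
rack 6: place 11U, 9U left
rack 7: place 12U, 8U left
rack 1: place 1U, 3U left
rack 1: place 3U, 0U left
rack 8: place 15U, 5U left
rack 2: place 1U, 4U left
rack 9: place 14U, 6U left
rack 10: place 13U, 7U left
rack 2: place 3U, 1U left
10 racks × 20U = 200U; used 146U; unused 54U.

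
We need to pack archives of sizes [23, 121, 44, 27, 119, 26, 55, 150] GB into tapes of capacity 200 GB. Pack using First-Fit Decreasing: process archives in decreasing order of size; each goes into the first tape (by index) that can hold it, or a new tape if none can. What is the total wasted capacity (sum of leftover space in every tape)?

35

Sorted descending: 150, 121, 119, 55, 44, 27, 26, 23.
tape 1: place 150 GB, 50 GB left
tape 2: place 121 GB, 79 GB left
tape 3: place 119 GB, 81 GB left
tape 2: place 55 GB, 24 GB left
tape 1: place 44 GB, 6 GB left
tape 3: place 27 GB, 54 GB left
tape 3: place 26 GB, 28 GB left
tape 2: place 23 GB, 1 GB left
3 tapes × 200 GB = 600 GB; used 565 GB; unused 35 GB.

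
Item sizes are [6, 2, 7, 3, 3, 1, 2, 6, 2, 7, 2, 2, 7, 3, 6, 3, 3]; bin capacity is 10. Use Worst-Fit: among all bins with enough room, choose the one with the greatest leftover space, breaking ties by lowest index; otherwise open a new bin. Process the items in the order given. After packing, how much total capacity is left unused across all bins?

15

6 → bin 1 (remaining 4)
2 → bin 1 (remaining 2)
7 → bin 2 (remaining 3)
3 → bin 2 (remaining 0)
3 → bin 3 (remaining 7)
1 → bin 3 (remaining 6)
2 → bin 3 (remaining 4)
6 → bin 4 (remaining 4)
2 → bin 3 (remaining 2)
7 → bin 5 (remaining 3)
2 → bin 4 (remaining 2)
2 → bin 5 (remaining 1)
7 → bin 6 (remaining 3)
3 → bin 6 (remaining 0)
6 → bin 7 (remaining 4)
3 → bin 7 (remaining 1)
3 → bin 8 (remaining 7)
8 bins × 10 = 80; used 65; unused 15.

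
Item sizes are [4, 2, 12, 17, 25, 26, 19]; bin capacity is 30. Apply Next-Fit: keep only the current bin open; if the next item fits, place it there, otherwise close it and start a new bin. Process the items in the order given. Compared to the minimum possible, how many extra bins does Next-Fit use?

Next-Fit: [4,2,12] [17] [25] [26] [19] → 5 bins.
Total size 105; any packing needs at least ⌈105/30⌉ = 4 bins.
An optimal packing achieves that bound: [26,4] [25,2] [19] [17,12] → 4 bins.
Excess: 5 − 4 = 1.

1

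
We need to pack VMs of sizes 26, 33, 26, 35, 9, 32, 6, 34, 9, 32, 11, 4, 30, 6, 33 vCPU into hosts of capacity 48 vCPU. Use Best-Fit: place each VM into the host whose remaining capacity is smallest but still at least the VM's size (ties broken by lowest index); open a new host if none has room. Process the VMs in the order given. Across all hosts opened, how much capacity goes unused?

106

26 vCPU → host 1 (remaining 22 vCPU)
33 vCPU → host 2 (remaining 15 vCPU)
26 vCPU → host 3 (remaining 22 vCPU)
35 vCPU → host 4 (remaining 13 vCPU)
9 vCPU → host 4 (remaining 4 vCPU)
32 vCPU → host 5 (remaining 16 vCPU)
6 vCPU → host 2 (remaining 9 vCPU)
34 vCPU → host 6 (remaining 14 vCPU)
9 vCPU → host 2 (remaining 0 vCPU)
32 vCPU → host 7 (remaining 16 vCPU)
11 vCPU → host 6 (remaining 3 vCPU)
4 vCPU → host 4 (remaining 0 vCPU)
30 vCPU → host 8 (remaining 18 vCPU)
6 vCPU → host 5 (remaining 10 vCPU)
33 vCPU → host 9 (remaining 15 vCPU)
9 hosts × 48 vCPU = 432 vCPU; used 326 vCPU; unused 106 vCPU.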